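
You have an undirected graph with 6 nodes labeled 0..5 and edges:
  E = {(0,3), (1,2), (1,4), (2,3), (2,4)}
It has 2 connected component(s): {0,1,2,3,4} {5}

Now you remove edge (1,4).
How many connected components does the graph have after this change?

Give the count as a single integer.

Answer: 2

Derivation:
Initial component count: 2
Remove (1,4): not a bridge. Count unchanged: 2.
  After removal, components: {0,1,2,3,4} {5}
New component count: 2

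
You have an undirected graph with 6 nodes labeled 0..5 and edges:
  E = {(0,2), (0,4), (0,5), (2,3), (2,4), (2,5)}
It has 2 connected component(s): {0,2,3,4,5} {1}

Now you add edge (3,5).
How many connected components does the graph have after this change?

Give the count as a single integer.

Answer: 2

Derivation:
Initial component count: 2
Add (3,5): endpoints already in same component. Count unchanged: 2.
New component count: 2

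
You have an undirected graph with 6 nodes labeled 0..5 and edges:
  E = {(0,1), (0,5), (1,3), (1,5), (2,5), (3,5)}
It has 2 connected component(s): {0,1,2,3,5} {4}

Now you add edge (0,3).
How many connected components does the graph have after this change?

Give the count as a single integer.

Answer: 2

Derivation:
Initial component count: 2
Add (0,3): endpoints already in same component. Count unchanged: 2.
New component count: 2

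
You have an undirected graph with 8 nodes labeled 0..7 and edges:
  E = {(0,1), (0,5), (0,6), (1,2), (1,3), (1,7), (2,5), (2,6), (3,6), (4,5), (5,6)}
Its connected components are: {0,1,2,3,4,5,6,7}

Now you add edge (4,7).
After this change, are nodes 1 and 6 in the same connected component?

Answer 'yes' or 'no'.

Initial components: {0,1,2,3,4,5,6,7}
Adding edge (4,7): both already in same component {0,1,2,3,4,5,6,7}. No change.
New components: {0,1,2,3,4,5,6,7}
Are 1 and 6 in the same component? yes

Answer: yes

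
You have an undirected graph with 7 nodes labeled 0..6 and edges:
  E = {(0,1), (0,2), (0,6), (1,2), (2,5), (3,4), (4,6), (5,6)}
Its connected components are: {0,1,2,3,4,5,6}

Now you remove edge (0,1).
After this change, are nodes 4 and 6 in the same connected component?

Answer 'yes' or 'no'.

Answer: yes

Derivation:
Initial components: {0,1,2,3,4,5,6}
Removing edge (0,1): not a bridge — component count unchanged at 1.
New components: {0,1,2,3,4,5,6}
Are 4 and 6 in the same component? yes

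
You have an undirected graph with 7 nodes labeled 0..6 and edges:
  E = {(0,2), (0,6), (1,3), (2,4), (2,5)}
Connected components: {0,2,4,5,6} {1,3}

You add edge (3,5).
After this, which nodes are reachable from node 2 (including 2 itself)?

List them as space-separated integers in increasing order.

Answer: 0 1 2 3 4 5 6

Derivation:
Before: nodes reachable from 2: {0,2,4,5,6}
Adding (3,5): merges 2's component with another. Reachability grows.
After: nodes reachable from 2: {0,1,2,3,4,5,6}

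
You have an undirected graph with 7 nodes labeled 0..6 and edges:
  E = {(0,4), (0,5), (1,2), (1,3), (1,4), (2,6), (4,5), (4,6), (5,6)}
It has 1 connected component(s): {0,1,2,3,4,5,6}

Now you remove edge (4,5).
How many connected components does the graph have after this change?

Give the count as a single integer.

Initial component count: 1
Remove (4,5): not a bridge. Count unchanged: 1.
  After removal, components: {0,1,2,3,4,5,6}
New component count: 1

Answer: 1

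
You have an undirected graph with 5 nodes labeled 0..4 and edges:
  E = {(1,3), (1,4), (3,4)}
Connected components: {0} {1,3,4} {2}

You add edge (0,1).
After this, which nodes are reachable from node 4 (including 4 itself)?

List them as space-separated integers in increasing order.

Before: nodes reachable from 4: {1,3,4}
Adding (0,1): merges 4's component with another. Reachability grows.
After: nodes reachable from 4: {0,1,3,4}

Answer: 0 1 3 4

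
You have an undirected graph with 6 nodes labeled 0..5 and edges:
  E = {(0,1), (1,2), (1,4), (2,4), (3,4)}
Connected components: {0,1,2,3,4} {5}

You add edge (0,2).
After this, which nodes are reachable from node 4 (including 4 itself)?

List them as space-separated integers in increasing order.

Answer: 0 1 2 3 4

Derivation:
Before: nodes reachable from 4: {0,1,2,3,4}
Adding (0,2): both endpoints already in same component. Reachability from 4 unchanged.
After: nodes reachable from 4: {0,1,2,3,4}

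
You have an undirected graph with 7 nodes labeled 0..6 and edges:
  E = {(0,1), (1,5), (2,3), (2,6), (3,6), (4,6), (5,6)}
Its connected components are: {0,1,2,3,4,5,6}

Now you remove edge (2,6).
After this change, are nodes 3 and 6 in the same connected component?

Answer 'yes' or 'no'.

Answer: yes

Derivation:
Initial components: {0,1,2,3,4,5,6}
Removing edge (2,6): not a bridge — component count unchanged at 1.
New components: {0,1,2,3,4,5,6}
Are 3 and 6 in the same component? yes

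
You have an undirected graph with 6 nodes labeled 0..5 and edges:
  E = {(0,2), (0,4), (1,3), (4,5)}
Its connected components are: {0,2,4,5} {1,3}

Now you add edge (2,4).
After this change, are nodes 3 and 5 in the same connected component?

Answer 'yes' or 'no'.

Answer: no

Derivation:
Initial components: {0,2,4,5} {1,3}
Adding edge (2,4): both already in same component {0,2,4,5}. No change.
New components: {0,2,4,5} {1,3}
Are 3 and 5 in the same component? no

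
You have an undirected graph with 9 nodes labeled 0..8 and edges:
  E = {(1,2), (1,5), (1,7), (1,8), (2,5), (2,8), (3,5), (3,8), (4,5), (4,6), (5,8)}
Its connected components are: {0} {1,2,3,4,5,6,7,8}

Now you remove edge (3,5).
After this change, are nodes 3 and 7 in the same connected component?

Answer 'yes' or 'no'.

Answer: yes

Derivation:
Initial components: {0} {1,2,3,4,5,6,7,8}
Removing edge (3,5): not a bridge — component count unchanged at 2.
New components: {0} {1,2,3,4,5,6,7,8}
Are 3 and 7 in the same component? yes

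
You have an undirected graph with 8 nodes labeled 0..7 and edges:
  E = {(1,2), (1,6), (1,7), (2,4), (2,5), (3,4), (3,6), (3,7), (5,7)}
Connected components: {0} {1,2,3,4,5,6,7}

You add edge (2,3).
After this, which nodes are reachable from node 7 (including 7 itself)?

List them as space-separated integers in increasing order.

Answer: 1 2 3 4 5 6 7

Derivation:
Before: nodes reachable from 7: {1,2,3,4,5,6,7}
Adding (2,3): both endpoints already in same component. Reachability from 7 unchanged.
After: nodes reachable from 7: {1,2,3,4,5,6,7}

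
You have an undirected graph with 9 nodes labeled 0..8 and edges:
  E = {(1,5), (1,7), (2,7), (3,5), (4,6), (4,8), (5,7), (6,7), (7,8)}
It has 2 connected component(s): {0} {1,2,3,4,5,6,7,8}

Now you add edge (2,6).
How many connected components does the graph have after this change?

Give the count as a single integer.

Initial component count: 2
Add (2,6): endpoints already in same component. Count unchanged: 2.
New component count: 2

Answer: 2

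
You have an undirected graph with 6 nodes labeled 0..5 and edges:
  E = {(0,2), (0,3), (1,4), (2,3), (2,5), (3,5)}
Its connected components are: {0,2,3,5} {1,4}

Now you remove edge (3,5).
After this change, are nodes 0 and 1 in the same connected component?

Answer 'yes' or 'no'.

Answer: no

Derivation:
Initial components: {0,2,3,5} {1,4}
Removing edge (3,5): not a bridge — component count unchanged at 2.
New components: {0,2,3,5} {1,4}
Are 0 and 1 in the same component? no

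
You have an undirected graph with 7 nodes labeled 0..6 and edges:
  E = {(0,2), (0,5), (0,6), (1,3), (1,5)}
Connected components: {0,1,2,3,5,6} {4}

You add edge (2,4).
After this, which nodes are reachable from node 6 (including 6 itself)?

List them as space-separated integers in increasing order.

Before: nodes reachable from 6: {0,1,2,3,5,6}
Adding (2,4): merges 6's component with another. Reachability grows.
After: nodes reachable from 6: {0,1,2,3,4,5,6}

Answer: 0 1 2 3 4 5 6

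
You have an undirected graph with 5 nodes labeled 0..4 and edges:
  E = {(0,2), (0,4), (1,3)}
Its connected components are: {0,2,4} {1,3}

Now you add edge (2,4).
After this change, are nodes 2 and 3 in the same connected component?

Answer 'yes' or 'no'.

Initial components: {0,2,4} {1,3}
Adding edge (2,4): both already in same component {0,2,4}. No change.
New components: {0,2,4} {1,3}
Are 2 and 3 in the same component? no

Answer: no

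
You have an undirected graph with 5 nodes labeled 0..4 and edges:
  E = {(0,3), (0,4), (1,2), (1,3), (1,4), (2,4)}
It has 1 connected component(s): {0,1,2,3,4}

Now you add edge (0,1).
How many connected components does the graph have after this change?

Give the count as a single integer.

Initial component count: 1
Add (0,1): endpoints already in same component. Count unchanged: 1.
New component count: 1

Answer: 1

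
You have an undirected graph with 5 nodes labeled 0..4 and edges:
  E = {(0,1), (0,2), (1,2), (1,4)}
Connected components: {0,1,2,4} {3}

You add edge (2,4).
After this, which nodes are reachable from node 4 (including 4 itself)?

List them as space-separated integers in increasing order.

Before: nodes reachable from 4: {0,1,2,4}
Adding (2,4): both endpoints already in same component. Reachability from 4 unchanged.
After: nodes reachable from 4: {0,1,2,4}

Answer: 0 1 2 4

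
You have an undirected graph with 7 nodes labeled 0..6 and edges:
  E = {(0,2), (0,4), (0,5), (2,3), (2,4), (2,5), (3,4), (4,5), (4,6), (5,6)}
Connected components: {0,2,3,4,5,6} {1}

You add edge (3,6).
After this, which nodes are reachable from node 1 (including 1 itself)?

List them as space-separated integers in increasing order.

Answer: 1

Derivation:
Before: nodes reachable from 1: {1}
Adding (3,6): both endpoints already in same component. Reachability from 1 unchanged.
After: nodes reachable from 1: {1}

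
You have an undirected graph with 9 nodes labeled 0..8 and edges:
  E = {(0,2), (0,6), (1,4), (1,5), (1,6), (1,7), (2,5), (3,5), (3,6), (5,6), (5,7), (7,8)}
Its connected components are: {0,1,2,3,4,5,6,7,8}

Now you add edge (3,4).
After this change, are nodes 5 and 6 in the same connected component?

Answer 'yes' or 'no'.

Answer: yes

Derivation:
Initial components: {0,1,2,3,4,5,6,7,8}
Adding edge (3,4): both already in same component {0,1,2,3,4,5,6,7,8}. No change.
New components: {0,1,2,3,4,5,6,7,8}
Are 5 and 6 in the same component? yes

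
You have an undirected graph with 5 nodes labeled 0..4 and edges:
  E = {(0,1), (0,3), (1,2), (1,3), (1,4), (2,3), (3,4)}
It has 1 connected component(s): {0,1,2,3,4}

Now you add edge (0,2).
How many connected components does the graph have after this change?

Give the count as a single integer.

Answer: 1

Derivation:
Initial component count: 1
Add (0,2): endpoints already in same component. Count unchanged: 1.
New component count: 1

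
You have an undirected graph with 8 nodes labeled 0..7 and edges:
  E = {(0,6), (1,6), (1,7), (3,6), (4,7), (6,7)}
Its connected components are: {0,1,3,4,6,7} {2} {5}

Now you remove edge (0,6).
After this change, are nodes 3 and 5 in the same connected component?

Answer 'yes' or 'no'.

Initial components: {0,1,3,4,6,7} {2} {5}
Removing edge (0,6): it was a bridge — component count 3 -> 4.
New components: {0} {1,3,4,6,7} {2} {5}
Are 3 and 5 in the same component? no

Answer: no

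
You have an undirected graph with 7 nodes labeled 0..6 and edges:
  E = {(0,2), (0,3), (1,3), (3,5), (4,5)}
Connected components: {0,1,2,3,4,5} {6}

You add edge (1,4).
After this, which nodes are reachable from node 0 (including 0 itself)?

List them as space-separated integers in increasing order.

Answer: 0 1 2 3 4 5

Derivation:
Before: nodes reachable from 0: {0,1,2,3,4,5}
Adding (1,4): both endpoints already in same component. Reachability from 0 unchanged.
After: nodes reachable from 0: {0,1,2,3,4,5}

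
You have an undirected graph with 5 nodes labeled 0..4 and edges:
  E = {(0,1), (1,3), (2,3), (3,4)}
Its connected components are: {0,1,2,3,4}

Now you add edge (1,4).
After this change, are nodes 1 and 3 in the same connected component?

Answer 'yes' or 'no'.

Answer: yes

Derivation:
Initial components: {0,1,2,3,4}
Adding edge (1,4): both already in same component {0,1,2,3,4}. No change.
New components: {0,1,2,3,4}
Are 1 and 3 in the same component? yes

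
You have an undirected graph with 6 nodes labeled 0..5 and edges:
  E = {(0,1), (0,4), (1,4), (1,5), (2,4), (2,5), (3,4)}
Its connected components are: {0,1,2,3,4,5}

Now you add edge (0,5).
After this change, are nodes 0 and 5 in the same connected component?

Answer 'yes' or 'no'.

Initial components: {0,1,2,3,4,5}
Adding edge (0,5): both already in same component {0,1,2,3,4,5}. No change.
New components: {0,1,2,3,4,5}
Are 0 and 5 in the same component? yes

Answer: yes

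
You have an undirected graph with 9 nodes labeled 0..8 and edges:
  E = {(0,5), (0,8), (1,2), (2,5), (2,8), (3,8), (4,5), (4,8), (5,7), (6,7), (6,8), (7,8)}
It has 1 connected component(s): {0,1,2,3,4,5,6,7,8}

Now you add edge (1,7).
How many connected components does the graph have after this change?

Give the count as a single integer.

Initial component count: 1
Add (1,7): endpoints already in same component. Count unchanged: 1.
New component count: 1

Answer: 1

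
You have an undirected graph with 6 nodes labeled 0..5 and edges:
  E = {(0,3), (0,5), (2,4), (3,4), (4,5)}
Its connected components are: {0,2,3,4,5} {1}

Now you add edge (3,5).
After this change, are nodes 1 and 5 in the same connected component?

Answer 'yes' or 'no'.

Initial components: {0,2,3,4,5} {1}
Adding edge (3,5): both already in same component {0,2,3,4,5}. No change.
New components: {0,2,3,4,5} {1}
Are 1 and 5 in the same component? no

Answer: no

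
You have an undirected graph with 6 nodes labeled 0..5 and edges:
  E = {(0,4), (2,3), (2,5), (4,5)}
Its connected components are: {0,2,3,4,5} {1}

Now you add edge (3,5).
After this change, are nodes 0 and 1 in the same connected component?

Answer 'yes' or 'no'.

Answer: no

Derivation:
Initial components: {0,2,3,4,5} {1}
Adding edge (3,5): both already in same component {0,2,3,4,5}. No change.
New components: {0,2,3,4,5} {1}
Are 0 and 1 in the same component? no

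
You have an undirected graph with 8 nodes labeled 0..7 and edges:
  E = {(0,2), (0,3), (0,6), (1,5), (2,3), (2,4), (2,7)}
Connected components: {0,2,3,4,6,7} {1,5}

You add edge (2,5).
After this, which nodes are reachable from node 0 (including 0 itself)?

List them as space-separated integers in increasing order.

Before: nodes reachable from 0: {0,2,3,4,6,7}
Adding (2,5): merges 0's component with another. Reachability grows.
After: nodes reachable from 0: {0,1,2,3,4,5,6,7}

Answer: 0 1 2 3 4 5 6 7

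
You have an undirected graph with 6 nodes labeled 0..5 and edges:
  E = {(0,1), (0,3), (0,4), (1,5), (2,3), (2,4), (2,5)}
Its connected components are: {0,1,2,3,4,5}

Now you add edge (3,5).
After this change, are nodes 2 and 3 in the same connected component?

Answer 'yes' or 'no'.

Answer: yes

Derivation:
Initial components: {0,1,2,3,4,5}
Adding edge (3,5): both already in same component {0,1,2,3,4,5}. No change.
New components: {0,1,2,3,4,5}
Are 2 and 3 in the same component? yes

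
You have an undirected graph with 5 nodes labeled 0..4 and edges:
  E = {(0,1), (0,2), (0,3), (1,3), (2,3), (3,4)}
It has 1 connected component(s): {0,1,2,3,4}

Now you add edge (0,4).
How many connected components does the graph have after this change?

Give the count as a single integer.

Initial component count: 1
Add (0,4): endpoints already in same component. Count unchanged: 1.
New component count: 1

Answer: 1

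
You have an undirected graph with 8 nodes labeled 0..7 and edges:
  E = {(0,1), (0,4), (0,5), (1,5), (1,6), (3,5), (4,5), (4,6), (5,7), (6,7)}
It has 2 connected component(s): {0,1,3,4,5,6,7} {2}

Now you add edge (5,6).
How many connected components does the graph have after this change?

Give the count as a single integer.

Initial component count: 2
Add (5,6): endpoints already in same component. Count unchanged: 2.
New component count: 2

Answer: 2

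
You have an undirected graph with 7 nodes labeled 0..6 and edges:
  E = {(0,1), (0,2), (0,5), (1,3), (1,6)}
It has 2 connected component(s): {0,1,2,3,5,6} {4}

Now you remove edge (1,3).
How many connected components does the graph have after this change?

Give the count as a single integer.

Answer: 3

Derivation:
Initial component count: 2
Remove (1,3): it was a bridge. Count increases: 2 -> 3.
  After removal, components: {0,1,2,5,6} {3} {4}
New component count: 3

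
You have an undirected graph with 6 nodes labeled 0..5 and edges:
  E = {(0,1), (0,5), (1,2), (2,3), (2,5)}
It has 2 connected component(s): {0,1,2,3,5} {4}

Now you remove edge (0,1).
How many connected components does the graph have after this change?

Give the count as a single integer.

Answer: 2

Derivation:
Initial component count: 2
Remove (0,1): not a bridge. Count unchanged: 2.
  After removal, components: {0,1,2,3,5} {4}
New component count: 2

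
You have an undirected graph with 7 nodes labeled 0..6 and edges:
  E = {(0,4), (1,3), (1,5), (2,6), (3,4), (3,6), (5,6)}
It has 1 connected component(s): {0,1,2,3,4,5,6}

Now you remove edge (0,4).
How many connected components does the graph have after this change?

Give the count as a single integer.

Answer: 2

Derivation:
Initial component count: 1
Remove (0,4): it was a bridge. Count increases: 1 -> 2.
  After removal, components: {0} {1,2,3,4,5,6}
New component count: 2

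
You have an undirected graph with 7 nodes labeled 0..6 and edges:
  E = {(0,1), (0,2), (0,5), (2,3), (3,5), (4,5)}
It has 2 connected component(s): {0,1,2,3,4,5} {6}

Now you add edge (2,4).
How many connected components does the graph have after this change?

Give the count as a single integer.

Answer: 2

Derivation:
Initial component count: 2
Add (2,4): endpoints already in same component. Count unchanged: 2.
New component count: 2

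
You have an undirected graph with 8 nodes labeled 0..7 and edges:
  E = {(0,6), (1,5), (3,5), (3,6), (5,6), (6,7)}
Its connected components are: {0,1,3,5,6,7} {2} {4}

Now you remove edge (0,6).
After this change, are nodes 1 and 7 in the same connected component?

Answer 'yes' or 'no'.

Answer: yes

Derivation:
Initial components: {0,1,3,5,6,7} {2} {4}
Removing edge (0,6): it was a bridge — component count 3 -> 4.
New components: {0} {1,3,5,6,7} {2} {4}
Are 1 and 7 in the same component? yes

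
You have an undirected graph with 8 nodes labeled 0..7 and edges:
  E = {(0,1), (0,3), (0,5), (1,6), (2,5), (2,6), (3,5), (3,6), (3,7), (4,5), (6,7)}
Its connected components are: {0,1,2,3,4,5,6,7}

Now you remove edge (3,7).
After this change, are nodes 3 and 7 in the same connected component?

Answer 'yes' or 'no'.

Answer: yes

Derivation:
Initial components: {0,1,2,3,4,5,6,7}
Removing edge (3,7): not a bridge — component count unchanged at 1.
New components: {0,1,2,3,4,5,6,7}
Are 3 and 7 in the same component? yes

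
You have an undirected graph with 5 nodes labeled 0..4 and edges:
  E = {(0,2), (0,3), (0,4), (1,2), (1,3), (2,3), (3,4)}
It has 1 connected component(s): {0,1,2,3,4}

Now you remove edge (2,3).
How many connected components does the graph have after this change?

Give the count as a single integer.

Initial component count: 1
Remove (2,3): not a bridge. Count unchanged: 1.
  After removal, components: {0,1,2,3,4}
New component count: 1

Answer: 1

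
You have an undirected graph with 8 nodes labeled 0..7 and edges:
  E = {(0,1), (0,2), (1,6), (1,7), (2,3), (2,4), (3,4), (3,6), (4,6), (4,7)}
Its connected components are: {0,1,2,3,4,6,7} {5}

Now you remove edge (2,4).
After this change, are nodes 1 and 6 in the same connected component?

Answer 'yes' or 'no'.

Answer: yes

Derivation:
Initial components: {0,1,2,3,4,6,7} {5}
Removing edge (2,4): not a bridge — component count unchanged at 2.
New components: {0,1,2,3,4,6,7} {5}
Are 1 and 6 in the same component? yes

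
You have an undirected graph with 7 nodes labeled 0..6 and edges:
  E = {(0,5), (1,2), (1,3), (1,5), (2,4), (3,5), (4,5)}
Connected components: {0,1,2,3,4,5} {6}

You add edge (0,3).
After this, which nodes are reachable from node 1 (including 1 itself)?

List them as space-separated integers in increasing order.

Before: nodes reachable from 1: {0,1,2,3,4,5}
Adding (0,3): both endpoints already in same component. Reachability from 1 unchanged.
After: nodes reachable from 1: {0,1,2,3,4,5}

Answer: 0 1 2 3 4 5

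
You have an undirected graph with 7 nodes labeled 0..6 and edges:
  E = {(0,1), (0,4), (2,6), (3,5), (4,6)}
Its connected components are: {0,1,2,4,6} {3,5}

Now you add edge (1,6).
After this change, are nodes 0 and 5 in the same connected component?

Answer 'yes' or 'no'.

Answer: no

Derivation:
Initial components: {0,1,2,4,6} {3,5}
Adding edge (1,6): both already in same component {0,1,2,4,6}. No change.
New components: {0,1,2,4,6} {3,5}
Are 0 and 5 in the same component? no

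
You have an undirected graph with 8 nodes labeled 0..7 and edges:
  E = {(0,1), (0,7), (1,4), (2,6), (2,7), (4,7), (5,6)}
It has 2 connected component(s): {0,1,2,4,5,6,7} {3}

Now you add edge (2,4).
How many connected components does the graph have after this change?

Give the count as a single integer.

Answer: 2

Derivation:
Initial component count: 2
Add (2,4): endpoints already in same component. Count unchanged: 2.
New component count: 2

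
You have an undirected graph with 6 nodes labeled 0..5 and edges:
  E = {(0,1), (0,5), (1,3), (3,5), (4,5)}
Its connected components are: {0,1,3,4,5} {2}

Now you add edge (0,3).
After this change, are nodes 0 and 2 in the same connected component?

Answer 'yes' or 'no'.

Answer: no

Derivation:
Initial components: {0,1,3,4,5} {2}
Adding edge (0,3): both already in same component {0,1,3,4,5}. No change.
New components: {0,1,3,4,5} {2}
Are 0 and 2 in the same component? no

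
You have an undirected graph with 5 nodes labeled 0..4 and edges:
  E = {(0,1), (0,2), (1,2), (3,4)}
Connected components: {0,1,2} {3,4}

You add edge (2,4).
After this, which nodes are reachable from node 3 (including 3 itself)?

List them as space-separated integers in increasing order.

Answer: 0 1 2 3 4

Derivation:
Before: nodes reachable from 3: {3,4}
Adding (2,4): merges 3's component with another. Reachability grows.
After: nodes reachable from 3: {0,1,2,3,4}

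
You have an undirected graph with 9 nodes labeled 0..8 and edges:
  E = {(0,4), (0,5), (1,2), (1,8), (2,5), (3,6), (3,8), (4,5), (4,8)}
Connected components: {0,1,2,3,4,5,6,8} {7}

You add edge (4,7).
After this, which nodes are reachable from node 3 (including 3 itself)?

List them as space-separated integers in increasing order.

Answer: 0 1 2 3 4 5 6 7 8

Derivation:
Before: nodes reachable from 3: {0,1,2,3,4,5,6,8}
Adding (4,7): merges 3's component with another. Reachability grows.
After: nodes reachable from 3: {0,1,2,3,4,5,6,7,8}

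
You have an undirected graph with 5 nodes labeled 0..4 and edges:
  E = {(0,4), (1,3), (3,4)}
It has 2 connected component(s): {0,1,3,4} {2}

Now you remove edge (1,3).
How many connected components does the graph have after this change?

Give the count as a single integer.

Initial component count: 2
Remove (1,3): it was a bridge. Count increases: 2 -> 3.
  After removal, components: {0,3,4} {1} {2}
New component count: 3

Answer: 3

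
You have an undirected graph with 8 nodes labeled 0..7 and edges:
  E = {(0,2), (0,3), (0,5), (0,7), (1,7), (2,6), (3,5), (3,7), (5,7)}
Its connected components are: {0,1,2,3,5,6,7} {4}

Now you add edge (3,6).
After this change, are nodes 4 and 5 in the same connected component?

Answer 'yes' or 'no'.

Answer: no

Derivation:
Initial components: {0,1,2,3,5,6,7} {4}
Adding edge (3,6): both already in same component {0,1,2,3,5,6,7}. No change.
New components: {0,1,2,3,5,6,7} {4}
Are 4 and 5 in the same component? no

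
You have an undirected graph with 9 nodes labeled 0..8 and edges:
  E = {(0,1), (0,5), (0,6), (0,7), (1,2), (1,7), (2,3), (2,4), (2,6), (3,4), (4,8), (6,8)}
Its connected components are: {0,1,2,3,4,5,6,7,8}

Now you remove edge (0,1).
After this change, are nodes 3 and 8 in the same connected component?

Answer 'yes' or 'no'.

Answer: yes

Derivation:
Initial components: {0,1,2,3,4,5,6,7,8}
Removing edge (0,1): not a bridge — component count unchanged at 1.
New components: {0,1,2,3,4,5,6,7,8}
Are 3 and 8 in the same component? yes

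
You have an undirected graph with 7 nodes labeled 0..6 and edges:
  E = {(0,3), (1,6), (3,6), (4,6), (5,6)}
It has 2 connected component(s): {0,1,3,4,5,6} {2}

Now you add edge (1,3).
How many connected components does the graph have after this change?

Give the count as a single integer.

Initial component count: 2
Add (1,3): endpoints already in same component. Count unchanged: 2.
New component count: 2

Answer: 2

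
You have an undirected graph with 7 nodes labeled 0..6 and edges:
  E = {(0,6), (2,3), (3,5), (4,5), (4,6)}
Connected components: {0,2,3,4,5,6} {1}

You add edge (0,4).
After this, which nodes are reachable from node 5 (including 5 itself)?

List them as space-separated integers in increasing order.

Answer: 0 2 3 4 5 6

Derivation:
Before: nodes reachable from 5: {0,2,3,4,5,6}
Adding (0,4): both endpoints already in same component. Reachability from 5 unchanged.
After: nodes reachable from 5: {0,2,3,4,5,6}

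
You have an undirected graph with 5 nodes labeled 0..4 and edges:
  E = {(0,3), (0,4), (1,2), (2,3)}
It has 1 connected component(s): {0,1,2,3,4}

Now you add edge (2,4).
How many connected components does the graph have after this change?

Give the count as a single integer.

Answer: 1

Derivation:
Initial component count: 1
Add (2,4): endpoints already in same component. Count unchanged: 1.
New component count: 1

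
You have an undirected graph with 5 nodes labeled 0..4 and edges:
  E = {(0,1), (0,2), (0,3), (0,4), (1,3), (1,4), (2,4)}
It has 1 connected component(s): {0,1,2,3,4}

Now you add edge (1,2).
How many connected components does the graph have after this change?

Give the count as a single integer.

Initial component count: 1
Add (1,2): endpoints already in same component. Count unchanged: 1.
New component count: 1

Answer: 1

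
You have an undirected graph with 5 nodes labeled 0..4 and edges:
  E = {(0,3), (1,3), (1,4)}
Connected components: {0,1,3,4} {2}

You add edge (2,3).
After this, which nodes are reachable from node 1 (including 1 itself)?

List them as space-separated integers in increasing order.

Answer: 0 1 2 3 4

Derivation:
Before: nodes reachable from 1: {0,1,3,4}
Adding (2,3): merges 1's component with another. Reachability grows.
After: nodes reachable from 1: {0,1,2,3,4}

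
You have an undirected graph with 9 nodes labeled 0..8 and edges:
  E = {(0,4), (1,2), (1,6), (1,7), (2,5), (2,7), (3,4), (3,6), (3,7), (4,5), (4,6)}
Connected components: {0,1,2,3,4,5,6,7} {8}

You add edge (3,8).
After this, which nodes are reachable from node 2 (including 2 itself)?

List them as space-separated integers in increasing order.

Before: nodes reachable from 2: {0,1,2,3,4,5,6,7}
Adding (3,8): merges 2's component with another. Reachability grows.
After: nodes reachable from 2: {0,1,2,3,4,5,6,7,8}

Answer: 0 1 2 3 4 5 6 7 8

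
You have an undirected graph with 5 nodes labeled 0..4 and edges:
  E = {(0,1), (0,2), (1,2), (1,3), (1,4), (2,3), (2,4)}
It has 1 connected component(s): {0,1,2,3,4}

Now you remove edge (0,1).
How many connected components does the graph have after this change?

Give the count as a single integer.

Answer: 1

Derivation:
Initial component count: 1
Remove (0,1): not a bridge. Count unchanged: 1.
  After removal, components: {0,1,2,3,4}
New component count: 1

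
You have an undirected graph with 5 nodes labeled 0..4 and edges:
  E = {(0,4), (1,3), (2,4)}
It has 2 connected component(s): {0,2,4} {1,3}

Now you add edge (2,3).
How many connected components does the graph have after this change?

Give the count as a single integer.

Initial component count: 2
Add (2,3): merges two components. Count decreases: 2 -> 1.
New component count: 1

Answer: 1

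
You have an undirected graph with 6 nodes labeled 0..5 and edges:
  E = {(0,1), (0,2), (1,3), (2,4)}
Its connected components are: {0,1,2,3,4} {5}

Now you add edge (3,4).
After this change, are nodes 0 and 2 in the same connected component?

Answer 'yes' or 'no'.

Answer: yes

Derivation:
Initial components: {0,1,2,3,4} {5}
Adding edge (3,4): both already in same component {0,1,2,3,4}. No change.
New components: {0,1,2,3,4} {5}
Are 0 and 2 in the same component? yes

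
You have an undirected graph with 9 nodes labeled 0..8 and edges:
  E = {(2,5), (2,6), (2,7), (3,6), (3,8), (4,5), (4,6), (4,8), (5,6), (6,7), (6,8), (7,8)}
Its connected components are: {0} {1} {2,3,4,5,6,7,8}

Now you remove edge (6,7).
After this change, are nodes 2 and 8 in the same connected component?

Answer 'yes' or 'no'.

Answer: yes

Derivation:
Initial components: {0} {1} {2,3,4,5,6,7,8}
Removing edge (6,7): not a bridge — component count unchanged at 3.
New components: {0} {1} {2,3,4,5,6,7,8}
Are 2 and 8 in the same component? yes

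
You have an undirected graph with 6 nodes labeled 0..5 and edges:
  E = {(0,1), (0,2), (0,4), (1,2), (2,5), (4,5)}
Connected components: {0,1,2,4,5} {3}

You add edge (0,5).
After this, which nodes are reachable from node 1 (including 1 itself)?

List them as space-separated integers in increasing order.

Answer: 0 1 2 4 5

Derivation:
Before: nodes reachable from 1: {0,1,2,4,5}
Adding (0,5): both endpoints already in same component. Reachability from 1 unchanged.
After: nodes reachable from 1: {0,1,2,4,5}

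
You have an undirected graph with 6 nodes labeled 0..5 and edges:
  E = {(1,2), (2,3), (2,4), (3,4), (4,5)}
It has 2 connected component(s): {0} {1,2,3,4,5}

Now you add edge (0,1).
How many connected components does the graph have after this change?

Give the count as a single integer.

Initial component count: 2
Add (0,1): merges two components. Count decreases: 2 -> 1.
New component count: 1

Answer: 1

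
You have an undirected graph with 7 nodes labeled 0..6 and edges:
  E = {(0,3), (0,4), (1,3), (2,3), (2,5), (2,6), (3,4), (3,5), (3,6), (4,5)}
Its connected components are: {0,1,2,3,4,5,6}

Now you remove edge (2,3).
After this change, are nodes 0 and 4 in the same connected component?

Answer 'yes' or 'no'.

Answer: yes

Derivation:
Initial components: {0,1,2,3,4,5,6}
Removing edge (2,3): not a bridge — component count unchanged at 1.
New components: {0,1,2,3,4,5,6}
Are 0 and 4 in the same component? yes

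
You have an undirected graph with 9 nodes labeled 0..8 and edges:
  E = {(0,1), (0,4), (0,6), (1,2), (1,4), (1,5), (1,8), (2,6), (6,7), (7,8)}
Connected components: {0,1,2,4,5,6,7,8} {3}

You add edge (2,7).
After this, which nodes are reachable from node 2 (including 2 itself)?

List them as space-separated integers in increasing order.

Before: nodes reachable from 2: {0,1,2,4,5,6,7,8}
Adding (2,7): both endpoints already in same component. Reachability from 2 unchanged.
After: nodes reachable from 2: {0,1,2,4,5,6,7,8}

Answer: 0 1 2 4 5 6 7 8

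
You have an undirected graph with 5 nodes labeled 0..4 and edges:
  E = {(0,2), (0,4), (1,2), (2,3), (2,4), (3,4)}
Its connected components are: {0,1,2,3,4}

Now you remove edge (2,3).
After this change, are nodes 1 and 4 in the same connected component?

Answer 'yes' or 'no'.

Initial components: {0,1,2,3,4}
Removing edge (2,3): not a bridge — component count unchanged at 1.
New components: {0,1,2,3,4}
Are 1 and 4 in the same component? yes

Answer: yes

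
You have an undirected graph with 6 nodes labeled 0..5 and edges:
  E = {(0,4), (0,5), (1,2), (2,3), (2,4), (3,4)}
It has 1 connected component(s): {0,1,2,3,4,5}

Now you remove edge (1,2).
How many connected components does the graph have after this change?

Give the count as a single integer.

Initial component count: 1
Remove (1,2): it was a bridge. Count increases: 1 -> 2.
  After removal, components: {0,2,3,4,5} {1}
New component count: 2

Answer: 2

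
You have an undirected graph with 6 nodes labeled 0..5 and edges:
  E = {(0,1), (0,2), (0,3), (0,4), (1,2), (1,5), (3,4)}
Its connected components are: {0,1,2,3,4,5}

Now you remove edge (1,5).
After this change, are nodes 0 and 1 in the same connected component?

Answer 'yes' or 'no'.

Initial components: {0,1,2,3,4,5}
Removing edge (1,5): it was a bridge — component count 1 -> 2.
New components: {0,1,2,3,4} {5}
Are 0 and 1 in the same component? yes

Answer: yes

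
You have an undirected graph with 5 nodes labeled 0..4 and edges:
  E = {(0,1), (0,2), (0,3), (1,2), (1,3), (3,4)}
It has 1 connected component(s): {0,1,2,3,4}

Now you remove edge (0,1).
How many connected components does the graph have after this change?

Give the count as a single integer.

Answer: 1

Derivation:
Initial component count: 1
Remove (0,1): not a bridge. Count unchanged: 1.
  After removal, components: {0,1,2,3,4}
New component count: 1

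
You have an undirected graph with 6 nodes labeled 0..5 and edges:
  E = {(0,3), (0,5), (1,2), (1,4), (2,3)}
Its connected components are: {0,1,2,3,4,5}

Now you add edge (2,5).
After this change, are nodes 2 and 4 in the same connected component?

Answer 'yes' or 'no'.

Initial components: {0,1,2,3,4,5}
Adding edge (2,5): both already in same component {0,1,2,3,4,5}. No change.
New components: {0,1,2,3,4,5}
Are 2 and 4 in the same component? yes

Answer: yes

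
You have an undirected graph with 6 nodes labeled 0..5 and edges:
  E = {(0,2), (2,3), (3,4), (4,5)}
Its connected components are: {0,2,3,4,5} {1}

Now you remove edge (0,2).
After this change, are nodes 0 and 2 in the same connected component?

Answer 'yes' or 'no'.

Answer: no

Derivation:
Initial components: {0,2,3,4,5} {1}
Removing edge (0,2): it was a bridge — component count 2 -> 3.
New components: {0} {1} {2,3,4,5}
Are 0 and 2 in the same component? no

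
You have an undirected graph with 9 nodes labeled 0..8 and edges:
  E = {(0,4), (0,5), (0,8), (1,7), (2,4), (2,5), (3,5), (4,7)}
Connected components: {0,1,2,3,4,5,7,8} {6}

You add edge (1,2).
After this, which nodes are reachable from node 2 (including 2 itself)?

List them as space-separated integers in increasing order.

Answer: 0 1 2 3 4 5 7 8

Derivation:
Before: nodes reachable from 2: {0,1,2,3,4,5,7,8}
Adding (1,2): both endpoints already in same component. Reachability from 2 unchanged.
After: nodes reachable from 2: {0,1,2,3,4,5,7,8}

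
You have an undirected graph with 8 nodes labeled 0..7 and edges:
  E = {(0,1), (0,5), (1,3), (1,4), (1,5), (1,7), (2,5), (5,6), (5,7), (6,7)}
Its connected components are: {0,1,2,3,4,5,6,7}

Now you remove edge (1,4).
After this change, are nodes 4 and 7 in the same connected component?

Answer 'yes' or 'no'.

Answer: no

Derivation:
Initial components: {0,1,2,3,4,5,6,7}
Removing edge (1,4): it was a bridge — component count 1 -> 2.
New components: {0,1,2,3,5,6,7} {4}
Are 4 and 7 in the same component? no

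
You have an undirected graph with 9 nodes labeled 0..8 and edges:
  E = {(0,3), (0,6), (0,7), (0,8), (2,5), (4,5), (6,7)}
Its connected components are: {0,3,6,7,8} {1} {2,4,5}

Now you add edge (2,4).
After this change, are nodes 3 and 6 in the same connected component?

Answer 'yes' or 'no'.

Initial components: {0,3,6,7,8} {1} {2,4,5}
Adding edge (2,4): both already in same component {2,4,5}. No change.
New components: {0,3,6,7,8} {1} {2,4,5}
Are 3 and 6 in the same component? yes

Answer: yes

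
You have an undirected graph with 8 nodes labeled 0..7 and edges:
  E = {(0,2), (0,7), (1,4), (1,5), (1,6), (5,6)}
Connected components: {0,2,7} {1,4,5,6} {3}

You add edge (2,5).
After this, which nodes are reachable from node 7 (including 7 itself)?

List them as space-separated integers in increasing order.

Answer: 0 1 2 4 5 6 7

Derivation:
Before: nodes reachable from 7: {0,2,7}
Adding (2,5): merges 7's component with another. Reachability grows.
After: nodes reachable from 7: {0,1,2,4,5,6,7}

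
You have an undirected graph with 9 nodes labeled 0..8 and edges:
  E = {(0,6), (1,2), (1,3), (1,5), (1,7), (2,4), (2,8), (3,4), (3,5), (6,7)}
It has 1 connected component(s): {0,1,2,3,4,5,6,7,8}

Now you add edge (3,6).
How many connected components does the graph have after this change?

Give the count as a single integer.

Answer: 1

Derivation:
Initial component count: 1
Add (3,6): endpoints already in same component. Count unchanged: 1.
New component count: 1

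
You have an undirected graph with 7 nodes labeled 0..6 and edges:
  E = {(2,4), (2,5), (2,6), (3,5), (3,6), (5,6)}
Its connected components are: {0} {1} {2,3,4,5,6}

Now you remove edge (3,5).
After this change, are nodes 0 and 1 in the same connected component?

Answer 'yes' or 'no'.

Answer: no

Derivation:
Initial components: {0} {1} {2,3,4,5,6}
Removing edge (3,5): not a bridge — component count unchanged at 3.
New components: {0} {1} {2,3,4,5,6}
Are 0 and 1 in the same component? no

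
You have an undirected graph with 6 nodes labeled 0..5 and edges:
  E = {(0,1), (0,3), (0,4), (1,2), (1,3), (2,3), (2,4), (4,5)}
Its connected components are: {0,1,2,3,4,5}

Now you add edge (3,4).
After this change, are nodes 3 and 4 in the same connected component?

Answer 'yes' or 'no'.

Initial components: {0,1,2,3,4,5}
Adding edge (3,4): both already in same component {0,1,2,3,4,5}. No change.
New components: {0,1,2,3,4,5}
Are 3 and 4 in the same component? yes

Answer: yes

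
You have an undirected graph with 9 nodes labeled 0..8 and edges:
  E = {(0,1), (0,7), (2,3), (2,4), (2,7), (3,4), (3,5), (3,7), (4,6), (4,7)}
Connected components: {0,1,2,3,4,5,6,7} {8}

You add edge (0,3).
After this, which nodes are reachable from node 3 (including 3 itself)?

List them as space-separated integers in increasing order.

Before: nodes reachable from 3: {0,1,2,3,4,5,6,7}
Adding (0,3): both endpoints already in same component. Reachability from 3 unchanged.
After: nodes reachable from 3: {0,1,2,3,4,5,6,7}

Answer: 0 1 2 3 4 5 6 7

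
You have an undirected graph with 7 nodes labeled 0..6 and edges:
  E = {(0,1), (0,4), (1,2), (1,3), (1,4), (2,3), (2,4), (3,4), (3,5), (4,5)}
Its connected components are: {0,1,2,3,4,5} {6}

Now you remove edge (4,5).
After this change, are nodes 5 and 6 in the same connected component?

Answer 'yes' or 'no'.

Answer: no

Derivation:
Initial components: {0,1,2,3,4,5} {6}
Removing edge (4,5): not a bridge — component count unchanged at 2.
New components: {0,1,2,3,4,5} {6}
Are 5 and 6 in the same component? no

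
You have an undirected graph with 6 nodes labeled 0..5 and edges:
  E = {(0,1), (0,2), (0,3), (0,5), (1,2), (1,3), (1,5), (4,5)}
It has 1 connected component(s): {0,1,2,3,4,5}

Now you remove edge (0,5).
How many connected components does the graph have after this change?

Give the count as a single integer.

Initial component count: 1
Remove (0,5): not a bridge. Count unchanged: 1.
  After removal, components: {0,1,2,3,4,5}
New component count: 1

Answer: 1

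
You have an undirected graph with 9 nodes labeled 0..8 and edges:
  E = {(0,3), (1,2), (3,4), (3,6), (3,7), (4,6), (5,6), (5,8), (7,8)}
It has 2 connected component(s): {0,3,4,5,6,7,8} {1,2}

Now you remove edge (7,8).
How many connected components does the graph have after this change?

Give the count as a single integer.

Answer: 2

Derivation:
Initial component count: 2
Remove (7,8): not a bridge. Count unchanged: 2.
  After removal, components: {0,3,4,5,6,7,8} {1,2}
New component count: 2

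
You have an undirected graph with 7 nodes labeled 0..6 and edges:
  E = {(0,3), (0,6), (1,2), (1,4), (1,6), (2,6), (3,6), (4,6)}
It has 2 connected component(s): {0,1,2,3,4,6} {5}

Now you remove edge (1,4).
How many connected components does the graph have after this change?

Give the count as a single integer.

Initial component count: 2
Remove (1,4): not a bridge. Count unchanged: 2.
  After removal, components: {0,1,2,3,4,6} {5}
New component count: 2

Answer: 2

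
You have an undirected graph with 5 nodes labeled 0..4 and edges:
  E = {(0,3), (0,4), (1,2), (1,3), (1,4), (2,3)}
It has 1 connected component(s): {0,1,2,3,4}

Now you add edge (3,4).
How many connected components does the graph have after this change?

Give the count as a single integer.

Answer: 1

Derivation:
Initial component count: 1
Add (3,4): endpoints already in same component. Count unchanged: 1.
New component count: 1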